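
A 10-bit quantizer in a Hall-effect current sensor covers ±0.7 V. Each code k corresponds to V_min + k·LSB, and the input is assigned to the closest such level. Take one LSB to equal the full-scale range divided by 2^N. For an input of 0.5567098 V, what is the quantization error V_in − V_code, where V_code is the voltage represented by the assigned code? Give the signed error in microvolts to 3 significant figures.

Full-scale range = 0.7 V − (-0.7 V) = 1.4 V. LSB = 1.4 V / 2^10 ≈ 1.367 mV.
(V_in − V_min)/LSB = (0.5567098 − (-0.7)) × 1024/1.4 = 919.1935 → nearest code k = 919.
Reconstructed level: -0.7 + 919 × 1.4/1024 V = 0.5564453125 V.
Error = V_in − V_code = 0.5567098 − (0.5564453125) = +264 µV.

+264 µV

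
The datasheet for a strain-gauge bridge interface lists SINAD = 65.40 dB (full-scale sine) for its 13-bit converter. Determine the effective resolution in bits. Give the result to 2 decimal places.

ENOB = (65.40 − 1.76)/6.02 = 10.5714 bits.

10.57 bits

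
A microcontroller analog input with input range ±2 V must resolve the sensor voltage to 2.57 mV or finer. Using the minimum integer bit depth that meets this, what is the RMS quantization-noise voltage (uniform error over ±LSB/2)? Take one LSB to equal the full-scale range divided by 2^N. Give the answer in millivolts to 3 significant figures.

Full-scale range = 2 V − (-2 V) = 4 V.
4 V / 2.57 mV = 1556. Since 2^10 = 1024 and 2^11 = 2048, N = 11.
Step size = 4/2048 V = 1.9531 mV.
RMS noise = LSB/√12 = 0.564 mV.

0.564 mV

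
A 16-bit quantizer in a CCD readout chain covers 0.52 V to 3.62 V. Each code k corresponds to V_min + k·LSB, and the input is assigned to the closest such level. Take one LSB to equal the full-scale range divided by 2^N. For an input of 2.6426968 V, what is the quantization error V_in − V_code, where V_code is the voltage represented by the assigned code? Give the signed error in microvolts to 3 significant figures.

+8.51 µV

Range = 3.62 − (0.52) = 3.1 V. LSB = 3.1 V / 2^16 ≈ 47.30 µV.
Position in LSBs: (2.6426968 − (0.52)) × 65536/3.1 = 44875.1798; rounding gives k = 44875.
Reconstructed level: 0.52 + 44875 × 3.1/65536 V = 2.6426882935 V.
Error = V_in − V_code = 2.6426968 − (2.6426882935) = +8.51 µV.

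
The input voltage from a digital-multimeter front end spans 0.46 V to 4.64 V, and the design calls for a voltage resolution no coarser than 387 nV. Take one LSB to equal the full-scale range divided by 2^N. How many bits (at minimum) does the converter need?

Full-scale range = 4.64 V − (0.46 V) = 4.18 V.
Need 2^N ≥ 4.18 V / 387 nV = 1.080e7 → N_min = 24.

24 bits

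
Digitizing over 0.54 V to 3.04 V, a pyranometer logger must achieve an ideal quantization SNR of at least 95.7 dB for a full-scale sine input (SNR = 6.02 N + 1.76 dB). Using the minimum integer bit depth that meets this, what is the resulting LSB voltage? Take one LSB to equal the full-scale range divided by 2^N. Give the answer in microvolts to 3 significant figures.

38.1 µV

The full-scale span is 3.04 − (0.54) = 2.5 V.
6.02 N + 1.76 ≥ 95.7 gives N ≥ 15.605, so the minimum integer is 16.
LSB = 2.5 V / 2^16 = 38.1 µV.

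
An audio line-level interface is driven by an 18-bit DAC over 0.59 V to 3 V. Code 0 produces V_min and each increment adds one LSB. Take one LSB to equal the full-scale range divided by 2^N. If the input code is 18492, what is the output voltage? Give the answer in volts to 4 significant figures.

Range = 3 − (0.59) = 2.41 V. LSB = 2.41 V / 2^18.
V_out = V_min + code × LSB = 0.59 V + 18492 × 2.41 V / 262144
      = 0.59 V + 0.170005 V = 0.760005 V.

0.7600 V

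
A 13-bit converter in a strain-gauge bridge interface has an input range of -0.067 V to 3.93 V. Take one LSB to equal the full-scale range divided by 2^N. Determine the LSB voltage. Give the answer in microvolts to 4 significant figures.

487.9 µV

Range = 3.93 − (-0.067) = 3.997 V.
Number of codes = 2^13 = 8192.
One LSB is 3.997 V / 8192 = 487.9 µV.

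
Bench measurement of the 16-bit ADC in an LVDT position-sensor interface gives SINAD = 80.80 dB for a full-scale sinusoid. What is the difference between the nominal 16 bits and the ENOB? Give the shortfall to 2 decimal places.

2.87 bits

Effective bits = (80.80 − 1.76)/6.02 = 13.1296.
Lost resolution: 16 − 13.1296 = 2.8704 bits.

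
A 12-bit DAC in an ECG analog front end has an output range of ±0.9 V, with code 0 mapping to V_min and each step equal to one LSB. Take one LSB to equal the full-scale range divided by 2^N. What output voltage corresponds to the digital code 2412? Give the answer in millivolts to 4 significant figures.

Full-scale range = 0.9 V − (-0.9 V) = 1.8 V. LSB = 1.8 V / 2^12.
V_out = -0.9 + 2412 × (1.8/4096) V
      = -0.9 + 1.05996 = 0.159961 V.

160.0 mV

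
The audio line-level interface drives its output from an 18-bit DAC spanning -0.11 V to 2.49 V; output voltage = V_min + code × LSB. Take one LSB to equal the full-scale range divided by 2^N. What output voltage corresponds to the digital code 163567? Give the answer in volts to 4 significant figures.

1.512 V

Range = 2.49 − (-0.11) = 2.6 V. LSB = 2.6 V / 2^18.
V_out = V_min + code × LSB = -0.11 V + 163567 × 2.6 V / 262144
      = -0.11 V + 1.62229 V = 1.51229 V.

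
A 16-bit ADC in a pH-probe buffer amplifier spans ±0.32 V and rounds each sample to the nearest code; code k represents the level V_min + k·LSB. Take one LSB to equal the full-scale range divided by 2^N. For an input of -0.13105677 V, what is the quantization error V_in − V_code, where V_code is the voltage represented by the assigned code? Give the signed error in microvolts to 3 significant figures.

−2.08 µV

Full-scale range = 0.32 V − (-0.32 V) = 0.64 V. LSB = 0.64 V / 2^16 ≈ 9.766 µV.
Position in LSBs: (-0.13105677 − (-0.32)) × 65536/0.64 = 19347.7868; rounding gives k = 19348.
Reconstructed level: -0.32 + 19348 × 0.64/65536 V = -0.13105468750 V.
V_in − V_code = -0.13105677 − (-0.13105468750) = −2.08 µV.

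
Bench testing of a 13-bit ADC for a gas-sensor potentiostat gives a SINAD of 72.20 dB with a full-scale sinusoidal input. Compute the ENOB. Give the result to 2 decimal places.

11.70 bits

ENOB = (72.20 − 1.76)/6.02 = 11.7010 bits.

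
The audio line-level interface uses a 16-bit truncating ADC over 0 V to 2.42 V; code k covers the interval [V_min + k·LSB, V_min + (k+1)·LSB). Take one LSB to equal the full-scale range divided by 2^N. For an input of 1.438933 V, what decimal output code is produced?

38967

Range is 2.42 V. LSB = 2.42 V / 2^16 ≈ 36.93 µV.
code = ⌊(V_in − V_min)/LSB⌋ = ⌊(V_in − V_min) × 2^16 / range⌋
     = ⌊(1.438933 − (0)) × 65536 / 2.42⌋ = ⌊1.438933 × 65536/2.42⌋
     = ⌊38967.733⌋ = 38967.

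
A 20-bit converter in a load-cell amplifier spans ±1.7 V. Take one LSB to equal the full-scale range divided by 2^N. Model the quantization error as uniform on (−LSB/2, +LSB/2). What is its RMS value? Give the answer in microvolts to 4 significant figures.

Span: 1.7 V − (-1.7 V) = 3.4 V.
Step size = 3.4/1048576 V = 3.24249 µV.
σ_q = LSB/√12 = 3.24249 µV/3.4641 = 0.9360 µV.

0.9360 µV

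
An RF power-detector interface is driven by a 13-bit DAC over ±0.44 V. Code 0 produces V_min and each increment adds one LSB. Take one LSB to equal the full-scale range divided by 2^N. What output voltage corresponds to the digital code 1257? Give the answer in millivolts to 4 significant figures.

-305.0 mV

Full-scale range = 0.44 V − (-0.44 V) = 0.88 V. LSB = 0.88 V / 2^13.
Output = V_min + (1257/8192) × range = -0.44 + 0.153442 × 0.88 V
      = -0.44 V + 0.135029 V = -0.304971 V.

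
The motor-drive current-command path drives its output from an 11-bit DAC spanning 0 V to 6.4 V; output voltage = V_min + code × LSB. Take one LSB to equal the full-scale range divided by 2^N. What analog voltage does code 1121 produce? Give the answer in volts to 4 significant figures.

3.503 V

Range is 6.4 V. LSB = 6.4 V / 2^11.
Output = V_min + (1121/2048) × range = 0 + 0.547363 × 6.4 V
      = 0 V + 3.50313 V = 3.50313 V.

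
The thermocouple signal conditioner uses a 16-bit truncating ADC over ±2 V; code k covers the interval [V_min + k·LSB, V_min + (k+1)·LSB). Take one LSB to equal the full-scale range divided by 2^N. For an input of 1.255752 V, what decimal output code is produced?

53342

The full-scale span is 2 − (-2) = 4 V. LSB = 4 V / 2^16 ≈ 61.04 µV.
V_in − V_min = 1.255752 − (-2) = 3.255752 V.
Divide by LSB: 3.255752 × 65536/4 = 53342.2408.
Truncating gives code 53342.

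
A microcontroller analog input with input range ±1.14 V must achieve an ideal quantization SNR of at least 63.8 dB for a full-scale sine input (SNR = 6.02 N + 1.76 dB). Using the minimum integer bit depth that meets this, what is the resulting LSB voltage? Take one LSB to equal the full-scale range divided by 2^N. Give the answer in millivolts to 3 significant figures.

Range = 1.14 − (-1.14) = 2.28 V.
6.02 N + 1.76 ≥ 63.8 gives N ≥ 10.306, so the minimum integer is 11.
LSB = 2.28 V ÷ 2^11 = 2.28/2048 V = 1.11 mV.

1.11 mV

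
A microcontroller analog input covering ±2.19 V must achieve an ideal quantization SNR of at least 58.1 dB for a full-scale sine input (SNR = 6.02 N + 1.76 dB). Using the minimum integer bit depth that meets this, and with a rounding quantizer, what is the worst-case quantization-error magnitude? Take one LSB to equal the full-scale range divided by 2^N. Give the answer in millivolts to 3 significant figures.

Full-scale range = 2.19 V − (-2.19 V) = 4.38 V.
Solving 6.02 N ≥ 58.1 − 1.76: N ≥ 9.359. Round up → N = 10.
LSB = 4.38 V / 2^10 = 4.2773 mV.
|e|_max = LSB/2 = 2.14 mV.

2.14 mV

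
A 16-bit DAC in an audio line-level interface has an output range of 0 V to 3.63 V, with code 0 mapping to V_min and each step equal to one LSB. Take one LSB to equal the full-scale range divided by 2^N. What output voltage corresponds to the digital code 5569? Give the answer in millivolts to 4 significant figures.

Range is 3.63 V. LSB = 3.63 V / 2^16.
V_out = V_min + code × LSB = 0 V + 5569 × 3.63 V / 65536
      = 0 V + 0.308464 V = 0.308464 V.

308.5 mV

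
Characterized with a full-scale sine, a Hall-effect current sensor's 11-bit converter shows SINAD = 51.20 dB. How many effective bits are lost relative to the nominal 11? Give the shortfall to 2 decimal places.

N_eff = (51.20 − 1.76)/6.02 = 8.2126 bits.
11 − 8.2126 = 2.79 bits below nominal.

2.79 bits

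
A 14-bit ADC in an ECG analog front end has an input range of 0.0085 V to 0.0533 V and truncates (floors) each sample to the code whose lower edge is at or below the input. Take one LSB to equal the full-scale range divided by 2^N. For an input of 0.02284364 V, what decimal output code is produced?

5245

Span: 0.0533 V − (0.0085 V) = 0.0448 V. LSB = 0.0448 V / 2^14 ≈ 2.734 µV.
V_in − V_min = 0.02284364 − (0.0085) = 0.01434364 V.
Divide by LSB: 0.01434364 × 16384/0.0448 = 5245.6741.
Truncating gives code 5245.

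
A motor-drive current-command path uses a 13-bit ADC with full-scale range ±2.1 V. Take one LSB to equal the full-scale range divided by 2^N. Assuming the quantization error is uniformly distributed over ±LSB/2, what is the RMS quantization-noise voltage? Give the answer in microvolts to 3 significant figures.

Range = 2.1 − (-2.1) = 4.2 V.
One LSB is 4.2 V / 8192 = 0.51270 mV.
For a uniform distribution on [−LSB/2, +LSB/2], V_rms = LSB/√12 = 0.51270 mV/3.4641 = 148 µV.

148 µV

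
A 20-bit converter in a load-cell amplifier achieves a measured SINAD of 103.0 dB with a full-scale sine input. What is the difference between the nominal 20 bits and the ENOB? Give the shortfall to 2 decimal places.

3.18 bits

N_eff = (103.0 − 1.76)/6.02 = 16.8173 bits.
Shortfall = 20 − 16.8173 = 3.1827 bits.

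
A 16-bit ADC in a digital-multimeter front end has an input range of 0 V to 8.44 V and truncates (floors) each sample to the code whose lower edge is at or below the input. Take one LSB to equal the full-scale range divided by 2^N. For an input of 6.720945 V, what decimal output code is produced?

52187

Span = 8.44 V. LSB = 8.44 V / 2^16 ≈ 128.8 µV.
(V_in − V_min) × 2^16/range = (6.720945 − (0)) × 65536/8.44 = 52187.660.
Floor → code = 52187.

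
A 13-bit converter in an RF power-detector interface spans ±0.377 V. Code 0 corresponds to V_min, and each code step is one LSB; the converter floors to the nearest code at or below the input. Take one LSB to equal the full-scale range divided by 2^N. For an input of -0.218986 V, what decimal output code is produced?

1716

The full-scale span is 0.377 − (-0.377) = 0.754 V. LSB = 0.754 V / 2^13 ≈ 92.04 µV.
code = ⌊(V_in − V_min)/LSB⌋ = ⌊(V_in − V_min) × 2^13 / range⌋
     = ⌊(-0.218986 − (-0.377)) × 8192 / 0.754⌋ = ⌊0.158014 × 8192/0.754⌋
     = ⌊1716.778⌋ = 1716.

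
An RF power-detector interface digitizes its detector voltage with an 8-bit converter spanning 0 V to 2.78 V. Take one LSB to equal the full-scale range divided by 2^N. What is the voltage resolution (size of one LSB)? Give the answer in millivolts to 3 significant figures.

V_FS = 2.78 V.
There are 2^8 = 256 steps.
One LSB is 2.78 V / 256 = 10.9 mV.

10.9 mV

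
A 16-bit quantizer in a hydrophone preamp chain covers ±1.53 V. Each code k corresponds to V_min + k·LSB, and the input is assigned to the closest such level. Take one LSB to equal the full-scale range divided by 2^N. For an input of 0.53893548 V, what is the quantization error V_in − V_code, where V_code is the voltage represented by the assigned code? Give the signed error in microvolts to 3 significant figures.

Span: 1.53 V − (-1.53 V) = 3.06 V. LSB = 3.06 V / 2^16 ≈ 46.69 µV.
(0.53893548 − (-1.53)) / LSB = 2.06893548 × 65536/3.06 = 44310.3777. Nearest integer: k = 44310.
V_code = -1.53 + (44310/65536) × 3.06 = 0.53891784668 V.
Error = V_in − V_code = 0.53893548 − (0.53891784668) = +17.6 µV.

+17.6 µV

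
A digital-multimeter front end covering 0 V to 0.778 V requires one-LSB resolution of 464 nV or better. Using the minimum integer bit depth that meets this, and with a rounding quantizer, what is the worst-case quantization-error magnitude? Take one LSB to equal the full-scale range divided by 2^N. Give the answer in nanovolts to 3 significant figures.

185 nV

Span = 0.778 V.
Need 2^N ≥ 0.778 V / 464 nV = 1.677e6 → N_min = 21.
One LSB is 0.778 V / 2097152 = 370.98 nV.
Half an LSB is 185 nV.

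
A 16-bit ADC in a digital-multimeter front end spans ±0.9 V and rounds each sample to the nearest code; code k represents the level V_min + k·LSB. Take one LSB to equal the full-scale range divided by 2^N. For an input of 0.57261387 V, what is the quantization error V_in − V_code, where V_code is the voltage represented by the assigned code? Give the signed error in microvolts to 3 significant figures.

Span: 0.9 V − (-0.9 V) = 1.8 V. LSB = 1.8 V / 2^16 ≈ 27.47 µV.
Position in LSBs: (0.57261387 − (-0.9)) × 65536/1.8 = 53616.2348; rounding gives k = 53616.
V_code = V_min + k × range/2^16 = -0.9 + 53616 × 1.8/65536 = 0.57260742188 V.
V_in − V_code = 0.57261387 − (0.57260742188) = +6.45 µV.

+6.45 µV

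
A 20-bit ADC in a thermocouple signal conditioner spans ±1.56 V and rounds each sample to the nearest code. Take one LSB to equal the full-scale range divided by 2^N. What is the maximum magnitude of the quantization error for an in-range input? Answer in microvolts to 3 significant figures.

Span: 1.56 V − (-1.56 V) = 3.12 V.
Step size = 3.12/1048576 V = 2.9755 µV.
Worst-case error for round-to-nearest is half an LSB: 1.49 µV.

1.49 µV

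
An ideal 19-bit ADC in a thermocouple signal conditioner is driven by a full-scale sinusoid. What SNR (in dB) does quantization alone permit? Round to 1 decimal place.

SNR = 6.02·19 + 1.76 = 116.14 dB.

116.1 dB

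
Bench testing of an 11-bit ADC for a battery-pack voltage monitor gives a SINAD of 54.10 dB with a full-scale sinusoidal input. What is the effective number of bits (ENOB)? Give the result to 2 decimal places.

8.69 bits

ENOB = (SINAD − 1.76) / 6.02 = (54.10 − 1.76) / 6.02 = 52.34 / 6.02 = 8.6944.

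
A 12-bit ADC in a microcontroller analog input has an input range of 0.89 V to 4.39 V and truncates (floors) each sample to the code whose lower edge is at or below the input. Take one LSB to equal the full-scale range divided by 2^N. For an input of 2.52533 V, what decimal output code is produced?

Span: 4.39 V − (0.89 V) = 3.5 V. LSB = 3.5 V / 2^12 ≈ 0.8545 mV.
code = ⌊(V_in − V_min)/LSB⌋ = ⌊(V_in − V_min) × 2^12 / range⌋
     = ⌊(2.52533 − (0.89)) × 4096 / 3.5⌋ = ⌊1.63533 × 4096/3.5⌋
     = ⌊1913.803⌋ = 1913.

1913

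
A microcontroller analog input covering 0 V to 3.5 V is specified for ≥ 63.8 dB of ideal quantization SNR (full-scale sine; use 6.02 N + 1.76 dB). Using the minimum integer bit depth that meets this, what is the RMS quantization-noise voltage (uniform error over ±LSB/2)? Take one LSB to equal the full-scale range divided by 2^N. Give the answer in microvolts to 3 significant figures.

V_FS = 3.5 V.
N ≥ (63.8 − 1.76)/6.02 = 10.306 → N_min = 11.
LSB = 3.5 V / 2^11 = 1.7090 mV.
σ_q = LSB/√12 = 1.7090 mV/3.4641 = 493 µV.

493 µV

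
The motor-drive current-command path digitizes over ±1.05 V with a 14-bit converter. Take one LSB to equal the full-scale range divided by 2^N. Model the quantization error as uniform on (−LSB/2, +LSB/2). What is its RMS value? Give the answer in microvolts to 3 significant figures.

37.0 µV

Full-scale range = 1.05 V − (-1.05 V) = 2.1 V.
Step size = 2.1/16384 V = 128.17 µV.
For a uniform distribution on [−LSB/2, +LSB/2], V_rms = LSB/√12 = 128.17 µV/3.4641 = 37.0 µV.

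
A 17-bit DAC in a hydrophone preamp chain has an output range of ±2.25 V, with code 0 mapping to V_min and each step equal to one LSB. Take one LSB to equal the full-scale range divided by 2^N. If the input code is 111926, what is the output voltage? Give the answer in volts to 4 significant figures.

The full-scale span is 2.25 − (-2.25) = 4.5 V. LSB = 4.5 V / 2^17.
Output = V_min + (111926/131072) × range = -2.25 + 0.853928 × 4.5 V
      = -2.25 + 3.84267 = 1.59267 V.

1.593 V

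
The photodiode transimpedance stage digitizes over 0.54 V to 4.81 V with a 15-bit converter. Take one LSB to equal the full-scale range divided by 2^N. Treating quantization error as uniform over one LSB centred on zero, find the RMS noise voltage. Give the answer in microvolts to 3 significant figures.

Span: 4.81 V − (0.54 V) = 4.27 V.
Step size = 4.27/32768 V = 130.31 µV.
RMS of a uniform error over width LSB is LSB/√12 = 37.6 µV.

37.6 µV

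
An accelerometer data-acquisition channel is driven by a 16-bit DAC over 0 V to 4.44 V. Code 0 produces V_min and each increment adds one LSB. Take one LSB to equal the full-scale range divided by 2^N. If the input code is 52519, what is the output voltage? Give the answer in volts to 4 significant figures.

3.558 V

Range is 4.44 V. LSB = 4.44 V / 2^16.
V_out = 0 + 52519 × (4.44/65536) V
      = 0 V + 3.55811 V = 3.55811 V.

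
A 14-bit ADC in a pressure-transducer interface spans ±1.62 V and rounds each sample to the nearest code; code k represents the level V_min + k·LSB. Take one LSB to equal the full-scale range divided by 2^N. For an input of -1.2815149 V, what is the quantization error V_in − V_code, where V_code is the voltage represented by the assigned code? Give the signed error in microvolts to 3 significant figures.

−69.6 µV

Span: 1.62 V − (-1.62 V) = 3.24 V. LSB = 3.24 V / 2^14 ≈ 197.8 µV.
Position in LSBs: (-1.2815149 − (-1.62)) × 16384/3.24 = 1711.6481; rounding gives k = 1712.
V_code = -1.62 + (1712/16384) × 3.24 = -1.2814453125 V.
Error = V_in − V_code = -1.2815149 − (-1.2814453125) = −69.6 µV.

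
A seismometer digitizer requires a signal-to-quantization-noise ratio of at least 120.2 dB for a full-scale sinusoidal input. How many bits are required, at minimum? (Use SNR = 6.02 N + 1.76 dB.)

20 bits

Required N = ⌈(120.2 − 1.76)/6.02⌉ = ⌈19.674⌉ = 20.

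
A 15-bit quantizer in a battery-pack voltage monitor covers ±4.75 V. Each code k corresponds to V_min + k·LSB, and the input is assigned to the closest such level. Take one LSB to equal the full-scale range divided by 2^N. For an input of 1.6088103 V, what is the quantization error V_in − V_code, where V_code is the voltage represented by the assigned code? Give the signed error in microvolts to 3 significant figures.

+60.9 µV

Span: 4.75 V − (-4.75 V) = 9.5 V. LSB = 9.5 V / 2^15 ≈ 289.9 µV.
(V_in − V_min)/LSB = (1.6088103 − (-4.75)) × 32768/9.5 = 21933.2101 → nearest code k = 21933.
V_code = V_min + k × range/2^15 = -4.75 + 21933 × 9.5/32768 = 1.6087493896 V.
Error = V_in − V_code = 1.6088103 − (1.6087493896) = +60.9 µV.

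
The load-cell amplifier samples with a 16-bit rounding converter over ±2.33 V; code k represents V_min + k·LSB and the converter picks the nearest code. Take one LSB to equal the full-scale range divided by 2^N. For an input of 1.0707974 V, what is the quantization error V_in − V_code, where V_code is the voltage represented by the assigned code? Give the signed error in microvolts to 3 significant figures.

+12.8 µV

The full-scale span is 2.33 − (-2.33) = 4.66 V. LSB = 4.66 V / 2^16 ≈ 71.11 µV.
(V_in − V_min)/LSB = (1.0707974 − (-2.33)) × 65536/4.66 = 47827.1799 → nearest code k = 47827.
Reconstructed level: -2.33 + 47827 × 4.66/65536 V = 1.0707846069 V.
Error = V_in − V_code = 1.0707974 − (1.0707846069) = +12.8 µV.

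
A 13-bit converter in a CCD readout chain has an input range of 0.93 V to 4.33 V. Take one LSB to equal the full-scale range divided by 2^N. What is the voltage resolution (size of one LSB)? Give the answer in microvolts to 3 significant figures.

415 µV

Range = 4.33 − (0.93) = 3.4 V.
2^13 = 8192 levels.
One LSB is 3.4 V / 8192 = 415 µV.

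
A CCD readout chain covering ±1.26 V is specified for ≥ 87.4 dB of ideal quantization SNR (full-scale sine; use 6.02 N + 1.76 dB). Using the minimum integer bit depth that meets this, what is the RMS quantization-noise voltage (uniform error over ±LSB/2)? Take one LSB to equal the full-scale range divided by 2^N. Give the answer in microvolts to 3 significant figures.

22.2 µV

Range = 1.26 − (-1.26) = 2.52 V.
N ≥ (87.4 − 1.76)/6.02 = 14.226 → N_min = 15.
Step size = 2.52/32768 V = 76.904 µV.
σ_q = LSB/√12 = 76.904 µV/3.4641 = 22.2 µV.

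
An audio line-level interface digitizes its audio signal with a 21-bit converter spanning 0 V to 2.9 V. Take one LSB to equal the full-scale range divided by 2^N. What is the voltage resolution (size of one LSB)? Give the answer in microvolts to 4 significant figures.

1.383 µV

Span = 2.9 V.
Number of codes = 2^21 = 2097152.
LSB = 2.9 V / 2^21 = 1.383 µV.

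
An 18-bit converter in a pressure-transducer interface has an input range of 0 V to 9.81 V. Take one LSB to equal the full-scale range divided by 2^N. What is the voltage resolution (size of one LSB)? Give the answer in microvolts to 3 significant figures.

V_FS = 9.81 V.
2^18 = 262144 levels.
Step size = 9.81/262144 V = 37.4 µV.

37.4 µV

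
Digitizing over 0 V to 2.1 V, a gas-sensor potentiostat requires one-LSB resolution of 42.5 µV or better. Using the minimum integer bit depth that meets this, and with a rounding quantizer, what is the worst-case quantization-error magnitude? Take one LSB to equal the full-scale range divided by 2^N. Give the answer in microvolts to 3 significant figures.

Range is 2.1 V.
Levels needed ≥ 2.1/42.5 µV = 49410. 2^16 = 65536 suffices, so N_min = 16.
LSB = 2.1 V / 2^16 = 32.043 µV.
|e|_max = LSB/2 = 16.0 µV.

16.0 µV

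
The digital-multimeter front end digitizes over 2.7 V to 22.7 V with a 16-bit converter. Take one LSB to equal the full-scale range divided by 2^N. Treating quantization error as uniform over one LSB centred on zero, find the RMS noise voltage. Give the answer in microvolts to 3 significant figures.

88.1 µV

Span: 22.7 V − (2.7 V) = 20 V.
One LSB is 20 V / 65536 = 305.18 µV.
σ_q = LSB/√12 = 305.18 µV/3.4641 = 88.1 µV.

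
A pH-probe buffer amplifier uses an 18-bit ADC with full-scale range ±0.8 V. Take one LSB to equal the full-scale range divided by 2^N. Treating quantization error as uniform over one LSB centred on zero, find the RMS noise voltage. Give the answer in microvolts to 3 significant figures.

Full-scale range = 0.8 V − (-0.8 V) = 1.6 V.
LSB = 1.6 V / 2^18 = 6.1035 µV.
σ_q = LSB/√12 = 6.1035 µV/3.4641 = 1.76 µV.

1.76 µV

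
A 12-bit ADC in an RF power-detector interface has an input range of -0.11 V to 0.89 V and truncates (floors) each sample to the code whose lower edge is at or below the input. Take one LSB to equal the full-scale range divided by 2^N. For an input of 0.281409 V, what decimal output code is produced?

1603

Span: 0.89 V − (-0.11 V) = 1 V. LSB = 1 V / 2^12 ≈ 244.1 µV.
V_in − V_min = 0.281409 − (-0.11) = 0.391409 V.
Divide by LSB: 0.391409 × 4096/1 = 1603.2113.
Truncating gives code 1603.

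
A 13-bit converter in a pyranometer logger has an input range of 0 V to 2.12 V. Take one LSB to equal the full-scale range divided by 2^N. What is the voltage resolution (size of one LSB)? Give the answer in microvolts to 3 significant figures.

Span = 2.12 V.
There are 2^13 = 8192 steps.
LSB = 2.12 V ÷ 2^13 = 2.12/8192 V = 259 µV.

259 µV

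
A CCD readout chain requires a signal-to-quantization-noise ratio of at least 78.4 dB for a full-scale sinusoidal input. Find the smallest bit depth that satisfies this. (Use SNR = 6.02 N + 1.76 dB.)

13 bits

N ≥ (78.4 − 1.76)/6.02 = 12.731 → N_min = 13.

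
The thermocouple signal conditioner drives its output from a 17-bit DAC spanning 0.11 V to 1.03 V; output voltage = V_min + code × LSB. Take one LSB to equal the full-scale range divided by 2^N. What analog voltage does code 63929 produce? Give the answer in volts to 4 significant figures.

Span: 1.03 V − (0.11 V) = 0.92 V. LSB = 0.92 V / 2^17.
V_out = V_min + code × LSB = 0.11 V + 63929 × 0.92 V / 131072
      = 0.11 V + 0.448720 V = 0.558720 V.

0.5587 V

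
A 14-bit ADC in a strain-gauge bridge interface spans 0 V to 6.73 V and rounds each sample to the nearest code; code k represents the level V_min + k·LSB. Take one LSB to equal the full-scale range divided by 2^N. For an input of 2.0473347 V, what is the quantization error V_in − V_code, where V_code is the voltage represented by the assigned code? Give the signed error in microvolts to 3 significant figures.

V_FS = 6.73 V. LSB = 6.73 V / 2^14 ≈ 410.8 µV.
Position in LSBs: (2.0473347 − (0)) × 16384/6.73 = 4984.1800; rounding gives k = 4984.
V_code = 0 + (4984/16384) × 6.73 = 2.0472607422 V.
e = 2.0473347 − (2.0472607422) = +74.0 µV.

+74.0 µV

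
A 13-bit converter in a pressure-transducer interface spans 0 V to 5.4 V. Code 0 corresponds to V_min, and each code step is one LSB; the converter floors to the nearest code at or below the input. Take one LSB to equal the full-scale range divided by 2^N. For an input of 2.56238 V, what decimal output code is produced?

3887

V_FS = 5.4 V. LSB = 5.4 V / 2^13 ≈ 0.6592 mV.
(V_in − V_min) × 2^13/range = (2.56238 − (0)) × 8192/5.4 = 3887.225.
Floor → code = 3887.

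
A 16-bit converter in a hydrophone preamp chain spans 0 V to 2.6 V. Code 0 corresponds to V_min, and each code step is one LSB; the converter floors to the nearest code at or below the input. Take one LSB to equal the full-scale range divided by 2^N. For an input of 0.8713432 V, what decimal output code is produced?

21963

Span = 2.6 V. LSB = 2.6 V / 2^16 ≈ 39.67 µV.
code = ⌊(V_in − V_min)/LSB⌋ = ⌊(V_in − V_min) × 2^16 / range⌋
     = ⌊(0.8713432 − (0)) × 65536 / 2.6⌋ = ⌊0.8713432 × 65536/2.6⌋
     = ⌊21963.211⌋ = 21963.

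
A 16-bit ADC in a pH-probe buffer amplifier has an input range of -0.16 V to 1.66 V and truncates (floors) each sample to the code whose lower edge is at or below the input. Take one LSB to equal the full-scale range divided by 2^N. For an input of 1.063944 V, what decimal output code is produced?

44072

The full-scale span is 1.66 − (-0.16) = 1.82 V. LSB = 1.82 V / 2^16 ≈ 27.77 µV.
V_in − V_min = 1.063944 − (-0.16) = 1.223944 V.
Divide by LSB: 1.223944 × 65536/1.82 = 44072.7439.
Truncating gives code 44072.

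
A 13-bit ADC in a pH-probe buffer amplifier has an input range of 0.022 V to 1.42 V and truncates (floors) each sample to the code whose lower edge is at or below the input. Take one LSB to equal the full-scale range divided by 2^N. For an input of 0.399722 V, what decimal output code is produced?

2213

Span: 1.42 V − (0.022 V) = 1.398 V. LSB = 1.398 V / 2^13 ≈ 170.7 µV.
code = ⌊(V_in − V_min)/LSB⌋ = ⌊(V_in − V_min) × 2^13 / range⌋
     = ⌊(0.399722 − (0.022)) × 8192 / 1.398⌋ = ⌊0.377722 × 8192/1.398⌋
     = ⌊2213.375⌋ = 2213.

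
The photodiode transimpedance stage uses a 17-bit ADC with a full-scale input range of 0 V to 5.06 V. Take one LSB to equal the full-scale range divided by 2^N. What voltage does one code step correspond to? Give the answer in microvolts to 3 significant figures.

Span = 5.06 V.
2^17 = 131072 levels.
Step size = 5.06/131072 V = 38.6 µV.

38.6 µV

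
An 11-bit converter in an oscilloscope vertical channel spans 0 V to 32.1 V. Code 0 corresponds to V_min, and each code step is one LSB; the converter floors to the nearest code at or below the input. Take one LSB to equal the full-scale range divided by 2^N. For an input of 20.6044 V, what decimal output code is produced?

1314

Full-scale range = 32.1 V. LSB = 32.1 V / 2^11 ≈ 15.67 mV.
code = ⌊(V_in − V_min)/LSB⌋ = ⌊(V_in − V_min) × 2^11 / range⌋
     = ⌊(20.6044 − (0)) × 2048 / 32.1⌋ = ⌊20.6044 × 2048/32.1⌋
     = ⌊1314.574⌋ = 1314.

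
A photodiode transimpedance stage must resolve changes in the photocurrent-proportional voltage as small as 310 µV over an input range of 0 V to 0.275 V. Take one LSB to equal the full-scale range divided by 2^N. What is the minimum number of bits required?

Full-scale range = 0.275 V.
Need 2^N ≥ 0.275 V / 310 µV = 887.1 → N_min = 10.

10 bits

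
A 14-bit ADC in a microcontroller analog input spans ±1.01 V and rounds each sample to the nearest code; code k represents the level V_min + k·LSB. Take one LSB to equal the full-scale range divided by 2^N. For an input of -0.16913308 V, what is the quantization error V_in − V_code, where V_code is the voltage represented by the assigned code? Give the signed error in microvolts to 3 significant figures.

+22.2 µV

Range = 1.01 − (-1.01) = 2.02 V. LSB = 2.02 V / 2^14 ≈ 123.3 µV.
(V_in − V_min)/LSB = (-0.16913308 − (-1.01)) × 16384/2.02 = 6820.1800 → nearest code k = 6820.
Reconstructed level: -1.01 + 6820 × 2.02/16384 V = -0.16915527344 V.
e = -0.16913308 − (-0.16915527344) = +22.2 µV.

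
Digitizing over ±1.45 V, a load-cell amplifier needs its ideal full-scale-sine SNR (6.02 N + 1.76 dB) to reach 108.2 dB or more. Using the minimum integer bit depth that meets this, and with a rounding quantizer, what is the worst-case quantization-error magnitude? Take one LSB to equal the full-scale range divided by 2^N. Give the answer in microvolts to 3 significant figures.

The full-scale span is 1.45 − (-1.45) = 2.9 V.
6.02 N + 1.76 ≥ 108.2 gives N ≥ 17.681, so the minimum integer is 18.
LSB = 2.9 V / 2^18 = 11.063 µV.
Half an LSB is 5.53 µV.

5.53 µV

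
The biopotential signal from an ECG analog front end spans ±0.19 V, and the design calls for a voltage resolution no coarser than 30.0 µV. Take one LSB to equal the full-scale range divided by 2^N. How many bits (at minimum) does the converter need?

14 bits

The full-scale span is 0.19 − (-0.19) = 0.38 V.
Levels needed ≥ 0.38/30.0 µV = 12670. 2^14 = 16384 suffices, so N_min = 14.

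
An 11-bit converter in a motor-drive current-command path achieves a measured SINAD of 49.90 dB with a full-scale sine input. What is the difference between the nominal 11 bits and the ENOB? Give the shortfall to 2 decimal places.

N_eff = (49.90 − 1.76)/6.02 = 7.9967 bits.
Shortfall = 11 − 7.9967 = 3.0033 bits.

3.00 bits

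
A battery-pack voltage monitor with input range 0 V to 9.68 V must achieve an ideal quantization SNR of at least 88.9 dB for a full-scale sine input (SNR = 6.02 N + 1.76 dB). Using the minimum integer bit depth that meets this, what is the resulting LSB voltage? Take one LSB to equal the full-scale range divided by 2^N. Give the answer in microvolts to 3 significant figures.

V_FS = 9.68 V.
N ≥ (88.9 − 1.76)/6.02 = 14.475 → N_min = 15.
LSB = 9.68 V / 2^15 = 295 µV.

295 µV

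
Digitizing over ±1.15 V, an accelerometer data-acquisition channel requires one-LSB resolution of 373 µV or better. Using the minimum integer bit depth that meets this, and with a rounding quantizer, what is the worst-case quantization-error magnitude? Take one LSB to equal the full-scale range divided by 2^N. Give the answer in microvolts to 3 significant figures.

140 µV

Span: 1.15 V − (-1.15 V) = 2.3 V.
2.3 V / 373 µV = 6166. Since 2^12 = 4096 and 2^13 = 8192, N = 13.
One LSB is 2.3 V / 8192 = 280.76 µV.
Max error for round-to-nearest is LSB/2 = 140 µV.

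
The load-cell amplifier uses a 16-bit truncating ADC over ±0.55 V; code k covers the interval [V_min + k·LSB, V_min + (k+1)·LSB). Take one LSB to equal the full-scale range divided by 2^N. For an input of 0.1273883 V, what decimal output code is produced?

Range = 0.55 − (-0.55) = 1.1 V. LSB = 1.1 V / 2^16 ≈ 16.78 µV.
V_in − V_min = 0.1273883 − (-0.55) = 0.6773883 V.
Divide by LSB: 0.6773883 × 65536/1.1 = 40357.5633.
Truncating gives code 40357.

40357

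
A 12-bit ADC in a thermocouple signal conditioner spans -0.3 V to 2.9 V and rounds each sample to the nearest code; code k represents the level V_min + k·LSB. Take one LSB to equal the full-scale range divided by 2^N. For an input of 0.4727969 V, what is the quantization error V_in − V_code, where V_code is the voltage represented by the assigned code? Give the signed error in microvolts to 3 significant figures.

Span: 2.9 V − (-0.3 V) = 3.2 V. LSB = 3.2 V / 2^12 ≈ 0.7813 mV.
Position in LSBs: (0.4727969 − (-0.3)) × 4096/3.2 = 989.1800; rounding gives k = 989.
V_code = -0.3 + (989/4096) × 3.2 = 0.4726562500 V.
e = 0.4727969 − (0.4726562500) = +141 µV.

+141 µV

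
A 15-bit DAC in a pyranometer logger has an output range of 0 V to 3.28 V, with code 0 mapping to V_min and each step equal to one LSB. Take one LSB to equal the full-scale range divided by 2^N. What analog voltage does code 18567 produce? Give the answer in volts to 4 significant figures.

1.859 V

Full-scale range = 3.28 V. LSB = 3.28 V / 2^15.
V_out = V_min + code × LSB = 0 V + 18567 × 3.28 V / 32768
      = 0 V + 1.85851 V = 1.85851 V.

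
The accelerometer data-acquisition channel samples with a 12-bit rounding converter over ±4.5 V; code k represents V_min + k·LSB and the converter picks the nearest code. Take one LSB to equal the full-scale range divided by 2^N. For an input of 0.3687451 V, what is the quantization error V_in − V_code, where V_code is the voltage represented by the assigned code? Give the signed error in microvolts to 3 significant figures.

Range = 4.5 − (-4.5) = 9 V. LSB = 9 V / 2^12 ≈ 2.197 mV.
(V_in − V_min)/LSB = (0.3687451 − (-4.5)) × 4096/9 = 2215.8200 → nearest code k = 2216.
V_code = -4.5 + (2216/4096) × 9 = 0.3691406250 V.
e = 0.3687451 − (0.3691406250) = −396 µV.

−396 µV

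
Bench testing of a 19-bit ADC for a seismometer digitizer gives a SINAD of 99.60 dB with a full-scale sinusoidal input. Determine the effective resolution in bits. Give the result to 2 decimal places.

16.25 bits

Inverting SNR = 6.02 N + 1.76: N_eff = (99.60 − 1.76)/6.02 = 16.2525.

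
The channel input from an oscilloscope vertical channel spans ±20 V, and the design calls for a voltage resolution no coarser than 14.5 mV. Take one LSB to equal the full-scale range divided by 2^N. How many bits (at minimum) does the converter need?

12 bits

Range = 20 − (-20) = 40 V.
40 V / 14.5 mV = 2759. Since 2^11 = 2048 and 2^12 = 4096, N = 12.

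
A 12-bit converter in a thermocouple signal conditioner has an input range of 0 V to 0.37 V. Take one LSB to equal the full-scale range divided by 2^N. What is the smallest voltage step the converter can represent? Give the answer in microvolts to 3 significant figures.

Span = 0.37 V.
Number of codes = 2^12 = 4096.
Step size = 0.37/4096 V = 90.3 µV.

90.3 µV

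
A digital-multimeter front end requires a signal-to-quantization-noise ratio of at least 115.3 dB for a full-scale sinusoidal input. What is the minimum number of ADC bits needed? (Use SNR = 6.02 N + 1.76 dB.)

19 bits

Required N = ⌈(115.3 − 1.76)/6.02⌉ = ⌈18.860⌉ = 19.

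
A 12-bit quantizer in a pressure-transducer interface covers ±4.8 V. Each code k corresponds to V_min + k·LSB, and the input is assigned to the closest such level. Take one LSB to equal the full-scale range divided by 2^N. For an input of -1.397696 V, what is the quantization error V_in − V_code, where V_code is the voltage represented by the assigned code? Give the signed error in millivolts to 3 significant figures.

Span: 4.8 V − (-4.8 V) = 9.6 V. LSB = 9.6 V / 2^12 ≈ 2.344 mV.
Position in LSBs: (-1.397696 − (-4.8)) × 4096/9.6 = 1451.6497; rounding gives k = 1452.
Reconstructed level: -4.8 + 1452 × 9.6/4096 V = -1.396875000 V.
V_in − V_code = -1.397696 − (-1.396875000) = −0.821 mV.

−0.821 mV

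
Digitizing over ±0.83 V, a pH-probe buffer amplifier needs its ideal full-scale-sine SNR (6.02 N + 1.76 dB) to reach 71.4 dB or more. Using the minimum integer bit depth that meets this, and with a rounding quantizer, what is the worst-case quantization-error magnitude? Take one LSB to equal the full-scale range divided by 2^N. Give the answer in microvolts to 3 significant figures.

203 µV

Full-scale range = 0.83 V − (-0.83 V) = 1.66 V.
Required N = ⌈(71.4 − 1.76)/6.02⌉ = ⌈11.568⌉ = 12.
LSB = 1.66 V / 2^12 = 405.27 µV.
|e|_max = LSB/2 = 203 µV.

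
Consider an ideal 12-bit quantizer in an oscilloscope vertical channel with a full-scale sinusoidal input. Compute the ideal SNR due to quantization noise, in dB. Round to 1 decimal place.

74.0 dB

SNR = 6.02·12 + 1.76 = 74.00 dB.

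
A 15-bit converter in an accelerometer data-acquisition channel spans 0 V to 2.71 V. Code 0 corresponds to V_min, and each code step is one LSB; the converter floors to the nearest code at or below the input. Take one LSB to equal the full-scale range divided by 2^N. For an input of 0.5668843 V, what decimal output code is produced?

6854

Span = 2.71 V. LSB = 2.71 V / 2^15 ≈ 82.70 µV.
(V_in − V_min) × 2^15/range = (0.5668843 − (0)) × 32768/2.71 = 6854.489.
Floor → code = 6854.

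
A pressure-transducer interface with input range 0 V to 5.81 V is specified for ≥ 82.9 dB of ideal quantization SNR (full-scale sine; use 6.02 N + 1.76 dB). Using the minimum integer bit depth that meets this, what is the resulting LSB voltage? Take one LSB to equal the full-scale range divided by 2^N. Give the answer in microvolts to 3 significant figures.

355 µV

Full-scale range = 5.81 V.
N ≥ (82.9 − 1.76)/6.02 = 13.478 → N_min = 14.
LSB = 5.81 V / 2^14 = 355 µV.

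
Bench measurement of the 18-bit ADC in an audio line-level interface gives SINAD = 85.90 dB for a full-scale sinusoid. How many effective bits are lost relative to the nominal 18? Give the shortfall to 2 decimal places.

Effective bits = (85.90 − 1.76)/6.02 = 13.9767.
18 − 13.9767 = 4.02 bits below nominal.

4.02 bits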